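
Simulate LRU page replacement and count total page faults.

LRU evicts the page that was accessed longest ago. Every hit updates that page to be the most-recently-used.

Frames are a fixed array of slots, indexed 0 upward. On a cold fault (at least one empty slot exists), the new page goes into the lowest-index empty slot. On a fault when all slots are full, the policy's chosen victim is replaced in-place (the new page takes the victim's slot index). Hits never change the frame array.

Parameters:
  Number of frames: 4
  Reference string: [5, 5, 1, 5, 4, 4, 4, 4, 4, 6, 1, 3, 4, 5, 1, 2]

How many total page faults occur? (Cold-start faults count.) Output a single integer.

Answer: 7

Derivation:
Step 0: ref 5 → FAULT, frames=[5,-,-,-]
Step 1: ref 5 → HIT, frames=[5,-,-,-]
Step 2: ref 1 → FAULT, frames=[5,1,-,-]
Step 3: ref 5 → HIT, frames=[5,1,-,-]
Step 4: ref 4 → FAULT, frames=[5,1,4,-]
Step 5: ref 4 → HIT, frames=[5,1,4,-]
Step 6: ref 4 → HIT, frames=[5,1,4,-]
Step 7: ref 4 → HIT, frames=[5,1,4,-]
Step 8: ref 4 → HIT, frames=[5,1,4,-]
Step 9: ref 6 → FAULT, frames=[5,1,4,6]
Step 10: ref 1 → HIT, frames=[5,1,4,6]
Step 11: ref 3 → FAULT (evict 5), frames=[3,1,4,6]
Step 12: ref 4 → HIT, frames=[3,1,4,6]
Step 13: ref 5 → FAULT (evict 6), frames=[3,1,4,5]
Step 14: ref 1 → HIT, frames=[3,1,4,5]
Step 15: ref 2 → FAULT (evict 3), frames=[2,1,4,5]
Total faults: 7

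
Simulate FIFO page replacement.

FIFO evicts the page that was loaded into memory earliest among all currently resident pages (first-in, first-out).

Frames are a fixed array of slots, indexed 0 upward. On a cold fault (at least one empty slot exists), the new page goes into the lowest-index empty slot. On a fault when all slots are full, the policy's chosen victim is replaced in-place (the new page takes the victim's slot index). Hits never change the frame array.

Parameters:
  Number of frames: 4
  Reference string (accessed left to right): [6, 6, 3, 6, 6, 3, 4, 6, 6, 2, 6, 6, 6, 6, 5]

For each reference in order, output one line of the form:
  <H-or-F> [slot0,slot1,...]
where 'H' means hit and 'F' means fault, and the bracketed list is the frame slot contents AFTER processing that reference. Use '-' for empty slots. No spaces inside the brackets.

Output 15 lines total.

F [6,-,-,-]
H [6,-,-,-]
F [6,3,-,-]
H [6,3,-,-]
H [6,3,-,-]
H [6,3,-,-]
F [6,3,4,-]
H [6,3,4,-]
H [6,3,4,-]
F [6,3,4,2]
H [6,3,4,2]
H [6,3,4,2]
H [6,3,4,2]
H [6,3,4,2]
F [5,3,4,2]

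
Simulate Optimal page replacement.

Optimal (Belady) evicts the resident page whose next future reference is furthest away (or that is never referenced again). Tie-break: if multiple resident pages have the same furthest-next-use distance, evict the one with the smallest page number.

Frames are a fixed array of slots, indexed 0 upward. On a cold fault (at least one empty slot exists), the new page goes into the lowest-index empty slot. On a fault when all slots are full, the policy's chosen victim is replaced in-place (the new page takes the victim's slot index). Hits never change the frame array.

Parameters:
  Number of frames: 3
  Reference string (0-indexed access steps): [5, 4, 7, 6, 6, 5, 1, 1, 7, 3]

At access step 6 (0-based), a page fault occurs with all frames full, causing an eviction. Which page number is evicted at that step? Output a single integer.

Step 0: ref 5 -> FAULT, frames=[5,-,-]
Step 1: ref 4 -> FAULT, frames=[5,4,-]
Step 2: ref 7 -> FAULT, frames=[5,4,7]
Step 3: ref 6 -> FAULT, evict 4, frames=[5,6,7]
Step 4: ref 6 -> HIT, frames=[5,6,7]
Step 5: ref 5 -> HIT, frames=[5,6,7]
Step 6: ref 1 -> FAULT, evict 5, frames=[1,6,7]
At step 6: evicted page 5

Answer: 5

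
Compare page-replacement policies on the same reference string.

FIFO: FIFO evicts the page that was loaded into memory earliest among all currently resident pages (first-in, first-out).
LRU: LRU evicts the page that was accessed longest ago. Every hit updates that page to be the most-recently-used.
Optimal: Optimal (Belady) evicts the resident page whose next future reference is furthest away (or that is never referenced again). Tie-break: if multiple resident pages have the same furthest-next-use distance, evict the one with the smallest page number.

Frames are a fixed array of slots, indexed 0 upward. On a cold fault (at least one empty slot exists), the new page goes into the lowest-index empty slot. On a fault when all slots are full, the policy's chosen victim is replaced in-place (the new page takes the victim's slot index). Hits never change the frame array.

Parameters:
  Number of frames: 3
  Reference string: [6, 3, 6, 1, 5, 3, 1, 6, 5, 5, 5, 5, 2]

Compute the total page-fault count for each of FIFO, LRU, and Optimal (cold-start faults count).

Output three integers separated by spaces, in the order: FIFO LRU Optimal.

--- FIFO ---
  step 0: ref 6 -> FAULT, frames=[6,-,-] (faults so far: 1)
  step 1: ref 3 -> FAULT, frames=[6,3,-] (faults so far: 2)
  step 2: ref 6 -> HIT, frames=[6,3,-] (faults so far: 2)
  step 3: ref 1 -> FAULT, frames=[6,3,1] (faults so far: 3)
  step 4: ref 5 -> FAULT, evict 6, frames=[5,3,1] (faults so far: 4)
  step 5: ref 3 -> HIT, frames=[5,3,1] (faults so far: 4)
  step 6: ref 1 -> HIT, frames=[5,3,1] (faults so far: 4)
  step 7: ref 6 -> FAULT, evict 3, frames=[5,6,1] (faults so far: 5)
  step 8: ref 5 -> HIT, frames=[5,6,1] (faults so far: 5)
  step 9: ref 5 -> HIT, frames=[5,6,1] (faults so far: 5)
  step 10: ref 5 -> HIT, frames=[5,6,1] (faults so far: 5)
  step 11: ref 5 -> HIT, frames=[5,6,1] (faults so far: 5)
  step 12: ref 2 -> FAULT, evict 1, frames=[5,6,2] (faults so far: 6)
  FIFO total faults: 6
--- LRU ---
  step 0: ref 6 -> FAULT, frames=[6,-,-] (faults so far: 1)
  step 1: ref 3 -> FAULT, frames=[6,3,-] (faults so far: 2)
  step 2: ref 6 -> HIT, frames=[6,3,-] (faults so far: 2)
  step 3: ref 1 -> FAULT, frames=[6,3,1] (faults so far: 3)
  step 4: ref 5 -> FAULT, evict 3, frames=[6,5,1] (faults so far: 4)
  step 5: ref 3 -> FAULT, evict 6, frames=[3,5,1] (faults so far: 5)
  step 6: ref 1 -> HIT, frames=[3,5,1] (faults so far: 5)
  step 7: ref 6 -> FAULT, evict 5, frames=[3,6,1] (faults so far: 6)
  step 8: ref 5 -> FAULT, evict 3, frames=[5,6,1] (faults so far: 7)
  step 9: ref 5 -> HIT, frames=[5,6,1] (faults so far: 7)
  step 10: ref 5 -> HIT, frames=[5,6,1] (faults so far: 7)
  step 11: ref 5 -> HIT, frames=[5,6,1] (faults so far: 7)
  step 12: ref 2 -> FAULT, evict 1, frames=[5,6,2] (faults so far: 8)
  LRU total faults: 8
--- Optimal ---
  step 0: ref 6 -> FAULT, frames=[6,-,-] (faults so far: 1)
  step 1: ref 3 -> FAULT, frames=[6,3,-] (faults so far: 2)
  step 2: ref 6 -> HIT, frames=[6,3,-] (faults so far: 2)
  step 3: ref 1 -> FAULT, frames=[6,3,1] (faults so far: 3)
  step 4: ref 5 -> FAULT, evict 6, frames=[5,3,1] (faults so far: 4)
  step 5: ref 3 -> HIT, frames=[5,3,1] (faults so far: 4)
  step 6: ref 1 -> HIT, frames=[5,3,1] (faults so far: 4)
  step 7: ref 6 -> FAULT, evict 1, frames=[5,3,6] (faults so far: 5)
  step 8: ref 5 -> HIT, frames=[5,3,6] (faults so far: 5)
  step 9: ref 5 -> HIT, frames=[5,3,6] (faults so far: 5)
  step 10: ref 5 -> HIT, frames=[5,3,6] (faults so far: 5)
  step 11: ref 5 -> HIT, frames=[5,3,6] (faults so far: 5)
  step 12: ref 2 -> FAULT, evict 3, frames=[5,2,6] (faults so far: 6)
  Optimal total faults: 6

Answer: 6 8 6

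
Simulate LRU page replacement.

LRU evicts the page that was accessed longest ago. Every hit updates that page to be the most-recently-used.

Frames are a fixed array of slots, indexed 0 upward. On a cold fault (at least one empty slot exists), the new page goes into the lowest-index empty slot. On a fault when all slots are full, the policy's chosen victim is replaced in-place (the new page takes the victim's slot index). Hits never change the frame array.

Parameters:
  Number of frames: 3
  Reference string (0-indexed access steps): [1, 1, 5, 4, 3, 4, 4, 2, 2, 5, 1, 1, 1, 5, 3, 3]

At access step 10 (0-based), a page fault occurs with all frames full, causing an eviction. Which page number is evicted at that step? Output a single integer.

Step 0: ref 1 -> FAULT, frames=[1,-,-]
Step 1: ref 1 -> HIT, frames=[1,-,-]
Step 2: ref 5 -> FAULT, frames=[1,5,-]
Step 3: ref 4 -> FAULT, frames=[1,5,4]
Step 4: ref 3 -> FAULT, evict 1, frames=[3,5,4]
Step 5: ref 4 -> HIT, frames=[3,5,4]
Step 6: ref 4 -> HIT, frames=[3,5,4]
Step 7: ref 2 -> FAULT, evict 5, frames=[3,2,4]
Step 8: ref 2 -> HIT, frames=[3,2,4]
Step 9: ref 5 -> FAULT, evict 3, frames=[5,2,4]
Step 10: ref 1 -> FAULT, evict 4, frames=[5,2,1]
At step 10: evicted page 4

Answer: 4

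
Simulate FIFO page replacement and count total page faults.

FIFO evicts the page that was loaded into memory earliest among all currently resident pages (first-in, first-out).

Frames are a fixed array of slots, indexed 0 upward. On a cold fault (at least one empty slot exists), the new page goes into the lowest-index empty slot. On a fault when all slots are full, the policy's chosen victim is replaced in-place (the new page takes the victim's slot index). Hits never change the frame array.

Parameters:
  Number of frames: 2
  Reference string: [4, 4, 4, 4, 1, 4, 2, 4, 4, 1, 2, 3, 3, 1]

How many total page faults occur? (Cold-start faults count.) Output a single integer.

Step 0: ref 4 → FAULT, frames=[4,-]
Step 1: ref 4 → HIT, frames=[4,-]
Step 2: ref 4 → HIT, frames=[4,-]
Step 3: ref 4 → HIT, frames=[4,-]
Step 4: ref 1 → FAULT, frames=[4,1]
Step 5: ref 4 → HIT, frames=[4,1]
Step 6: ref 2 → FAULT (evict 4), frames=[2,1]
Step 7: ref 4 → FAULT (evict 1), frames=[2,4]
Step 8: ref 4 → HIT, frames=[2,4]
Step 9: ref 1 → FAULT (evict 2), frames=[1,4]
Step 10: ref 2 → FAULT (evict 4), frames=[1,2]
Step 11: ref 3 → FAULT (evict 1), frames=[3,2]
Step 12: ref 3 → HIT, frames=[3,2]
Step 13: ref 1 → FAULT (evict 2), frames=[3,1]
Total faults: 8

Answer: 8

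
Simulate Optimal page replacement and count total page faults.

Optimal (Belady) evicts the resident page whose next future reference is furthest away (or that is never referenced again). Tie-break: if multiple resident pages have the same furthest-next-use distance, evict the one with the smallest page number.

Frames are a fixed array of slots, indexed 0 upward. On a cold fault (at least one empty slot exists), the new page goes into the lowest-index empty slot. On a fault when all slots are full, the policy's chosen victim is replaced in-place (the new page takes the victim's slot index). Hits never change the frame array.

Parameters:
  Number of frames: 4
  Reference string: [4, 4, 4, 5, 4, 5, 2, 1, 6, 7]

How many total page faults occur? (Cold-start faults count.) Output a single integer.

Answer: 6

Derivation:
Step 0: ref 4 → FAULT, frames=[4,-,-,-]
Step 1: ref 4 → HIT, frames=[4,-,-,-]
Step 2: ref 4 → HIT, frames=[4,-,-,-]
Step 3: ref 5 → FAULT, frames=[4,5,-,-]
Step 4: ref 4 → HIT, frames=[4,5,-,-]
Step 5: ref 5 → HIT, frames=[4,5,-,-]
Step 6: ref 2 → FAULT, frames=[4,5,2,-]
Step 7: ref 1 → FAULT, frames=[4,5,2,1]
Step 8: ref 6 → FAULT (evict 1), frames=[4,5,2,6]
Step 9: ref 7 → FAULT (evict 2), frames=[4,5,7,6]
Total faults: 6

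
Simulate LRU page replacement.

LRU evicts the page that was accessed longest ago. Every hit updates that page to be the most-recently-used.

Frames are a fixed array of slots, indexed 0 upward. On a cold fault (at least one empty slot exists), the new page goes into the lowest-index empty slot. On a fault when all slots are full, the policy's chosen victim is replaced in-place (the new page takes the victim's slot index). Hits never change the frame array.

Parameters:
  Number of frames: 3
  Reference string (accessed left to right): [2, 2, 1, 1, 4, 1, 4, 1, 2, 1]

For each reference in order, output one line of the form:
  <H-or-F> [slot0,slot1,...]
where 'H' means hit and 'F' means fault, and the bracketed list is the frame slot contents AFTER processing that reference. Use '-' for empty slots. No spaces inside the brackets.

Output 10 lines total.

F [2,-,-]
H [2,-,-]
F [2,1,-]
H [2,1,-]
F [2,1,4]
H [2,1,4]
H [2,1,4]
H [2,1,4]
H [2,1,4]
H [2,1,4]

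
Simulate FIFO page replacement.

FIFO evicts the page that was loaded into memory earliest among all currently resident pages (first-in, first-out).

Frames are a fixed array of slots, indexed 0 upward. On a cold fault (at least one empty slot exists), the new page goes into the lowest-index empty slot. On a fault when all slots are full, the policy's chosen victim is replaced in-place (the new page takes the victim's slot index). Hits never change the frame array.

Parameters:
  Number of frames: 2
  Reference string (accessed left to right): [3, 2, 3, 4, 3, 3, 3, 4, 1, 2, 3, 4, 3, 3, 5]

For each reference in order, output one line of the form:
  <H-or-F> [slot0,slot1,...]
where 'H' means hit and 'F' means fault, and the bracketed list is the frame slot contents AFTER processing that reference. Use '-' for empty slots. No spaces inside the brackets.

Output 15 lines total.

F [3,-]
F [3,2]
H [3,2]
F [4,2]
F [4,3]
H [4,3]
H [4,3]
H [4,3]
F [1,3]
F [1,2]
F [3,2]
F [3,4]
H [3,4]
H [3,4]
F [5,4]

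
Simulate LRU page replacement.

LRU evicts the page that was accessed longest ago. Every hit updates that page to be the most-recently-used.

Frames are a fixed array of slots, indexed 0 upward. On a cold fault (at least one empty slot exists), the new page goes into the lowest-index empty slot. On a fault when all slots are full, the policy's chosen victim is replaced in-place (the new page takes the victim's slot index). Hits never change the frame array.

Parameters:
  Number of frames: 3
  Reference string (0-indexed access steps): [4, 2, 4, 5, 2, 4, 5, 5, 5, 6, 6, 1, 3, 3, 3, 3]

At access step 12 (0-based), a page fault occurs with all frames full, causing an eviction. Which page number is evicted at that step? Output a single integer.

Step 0: ref 4 -> FAULT, frames=[4,-,-]
Step 1: ref 2 -> FAULT, frames=[4,2,-]
Step 2: ref 4 -> HIT, frames=[4,2,-]
Step 3: ref 5 -> FAULT, frames=[4,2,5]
Step 4: ref 2 -> HIT, frames=[4,2,5]
Step 5: ref 4 -> HIT, frames=[4,2,5]
Step 6: ref 5 -> HIT, frames=[4,2,5]
Step 7: ref 5 -> HIT, frames=[4,2,5]
Step 8: ref 5 -> HIT, frames=[4,2,5]
Step 9: ref 6 -> FAULT, evict 2, frames=[4,6,5]
Step 10: ref 6 -> HIT, frames=[4,6,5]
Step 11: ref 1 -> FAULT, evict 4, frames=[1,6,5]
Step 12: ref 3 -> FAULT, evict 5, frames=[1,6,3]
At step 12: evicted page 5

Answer: 5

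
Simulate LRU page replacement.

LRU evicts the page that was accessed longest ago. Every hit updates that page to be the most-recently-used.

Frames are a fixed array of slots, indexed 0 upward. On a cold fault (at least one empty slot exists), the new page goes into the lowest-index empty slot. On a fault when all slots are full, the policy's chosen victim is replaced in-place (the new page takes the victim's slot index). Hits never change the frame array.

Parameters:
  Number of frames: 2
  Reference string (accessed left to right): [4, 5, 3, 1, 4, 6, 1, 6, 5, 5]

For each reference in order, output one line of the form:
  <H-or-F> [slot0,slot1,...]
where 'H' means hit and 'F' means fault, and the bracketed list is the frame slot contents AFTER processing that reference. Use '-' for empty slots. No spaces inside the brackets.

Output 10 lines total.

F [4,-]
F [4,5]
F [3,5]
F [3,1]
F [4,1]
F [4,6]
F [1,6]
H [1,6]
F [5,6]
H [5,6]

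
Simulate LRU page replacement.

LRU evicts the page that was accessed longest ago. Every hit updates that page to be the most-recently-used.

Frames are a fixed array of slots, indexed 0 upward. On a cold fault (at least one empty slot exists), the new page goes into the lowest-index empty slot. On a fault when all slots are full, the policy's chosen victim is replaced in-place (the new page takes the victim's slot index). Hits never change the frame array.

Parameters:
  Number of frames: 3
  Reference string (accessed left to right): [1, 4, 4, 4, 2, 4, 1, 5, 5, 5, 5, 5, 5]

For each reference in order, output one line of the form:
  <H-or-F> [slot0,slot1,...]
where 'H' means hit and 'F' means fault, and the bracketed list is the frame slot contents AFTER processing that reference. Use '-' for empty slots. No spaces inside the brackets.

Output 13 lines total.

F [1,-,-]
F [1,4,-]
H [1,4,-]
H [1,4,-]
F [1,4,2]
H [1,4,2]
H [1,4,2]
F [1,4,5]
H [1,4,5]
H [1,4,5]
H [1,4,5]
H [1,4,5]
H [1,4,5]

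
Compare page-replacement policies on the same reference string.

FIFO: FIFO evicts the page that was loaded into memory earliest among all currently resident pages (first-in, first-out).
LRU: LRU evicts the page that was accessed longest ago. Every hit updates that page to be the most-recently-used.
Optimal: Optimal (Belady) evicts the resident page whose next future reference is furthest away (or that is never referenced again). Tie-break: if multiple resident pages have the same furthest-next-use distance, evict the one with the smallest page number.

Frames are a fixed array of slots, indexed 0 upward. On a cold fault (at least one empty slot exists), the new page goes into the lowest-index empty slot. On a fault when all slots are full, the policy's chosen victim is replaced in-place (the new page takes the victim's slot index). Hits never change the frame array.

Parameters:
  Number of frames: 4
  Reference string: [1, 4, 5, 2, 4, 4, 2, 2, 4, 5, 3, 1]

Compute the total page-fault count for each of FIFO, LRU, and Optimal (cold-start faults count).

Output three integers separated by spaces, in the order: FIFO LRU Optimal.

Answer: 6 6 5

Derivation:
--- FIFO ---
  step 0: ref 1 -> FAULT, frames=[1,-,-,-] (faults so far: 1)
  step 1: ref 4 -> FAULT, frames=[1,4,-,-] (faults so far: 2)
  step 2: ref 5 -> FAULT, frames=[1,4,5,-] (faults so far: 3)
  step 3: ref 2 -> FAULT, frames=[1,4,5,2] (faults so far: 4)
  step 4: ref 4 -> HIT, frames=[1,4,5,2] (faults so far: 4)
  step 5: ref 4 -> HIT, frames=[1,4,5,2] (faults so far: 4)
  step 6: ref 2 -> HIT, frames=[1,4,5,2] (faults so far: 4)
  step 7: ref 2 -> HIT, frames=[1,4,5,2] (faults so far: 4)
  step 8: ref 4 -> HIT, frames=[1,4,5,2] (faults so far: 4)
  step 9: ref 5 -> HIT, frames=[1,4,5,2] (faults so far: 4)
  step 10: ref 3 -> FAULT, evict 1, frames=[3,4,5,2] (faults so far: 5)
  step 11: ref 1 -> FAULT, evict 4, frames=[3,1,5,2] (faults so far: 6)
  FIFO total faults: 6
--- LRU ---
  step 0: ref 1 -> FAULT, frames=[1,-,-,-] (faults so far: 1)
  step 1: ref 4 -> FAULT, frames=[1,4,-,-] (faults so far: 2)
  step 2: ref 5 -> FAULT, frames=[1,4,5,-] (faults so far: 3)
  step 3: ref 2 -> FAULT, frames=[1,4,5,2] (faults so far: 4)
  step 4: ref 4 -> HIT, frames=[1,4,5,2] (faults so far: 4)
  step 5: ref 4 -> HIT, frames=[1,4,5,2] (faults so far: 4)
  step 6: ref 2 -> HIT, frames=[1,4,5,2] (faults so far: 4)
  step 7: ref 2 -> HIT, frames=[1,4,5,2] (faults so far: 4)
  step 8: ref 4 -> HIT, frames=[1,4,5,2] (faults so far: 4)
  step 9: ref 5 -> HIT, frames=[1,4,5,2] (faults so far: 4)
  step 10: ref 3 -> FAULT, evict 1, frames=[3,4,5,2] (faults so far: 5)
  step 11: ref 1 -> FAULT, evict 2, frames=[3,4,5,1] (faults so far: 6)
  LRU total faults: 6
--- Optimal ---
  step 0: ref 1 -> FAULT, frames=[1,-,-,-] (faults so far: 1)
  step 1: ref 4 -> FAULT, frames=[1,4,-,-] (faults so far: 2)
  step 2: ref 5 -> FAULT, frames=[1,4,5,-] (faults so far: 3)
  step 3: ref 2 -> FAULT, frames=[1,4,5,2] (faults so far: 4)
  step 4: ref 4 -> HIT, frames=[1,4,5,2] (faults so far: 4)
  step 5: ref 4 -> HIT, frames=[1,4,5,2] (faults so far: 4)
  step 6: ref 2 -> HIT, frames=[1,4,5,2] (faults so far: 4)
  step 7: ref 2 -> HIT, frames=[1,4,5,2] (faults so far: 4)
  step 8: ref 4 -> HIT, frames=[1,4,5,2] (faults so far: 4)
  step 9: ref 5 -> HIT, frames=[1,4,5,2] (faults so far: 4)
  step 10: ref 3 -> FAULT, evict 2, frames=[1,4,5,3] (faults so far: 5)
  step 11: ref 1 -> HIT, frames=[1,4,5,3] (faults so far: 5)
  Optimal total faults: 5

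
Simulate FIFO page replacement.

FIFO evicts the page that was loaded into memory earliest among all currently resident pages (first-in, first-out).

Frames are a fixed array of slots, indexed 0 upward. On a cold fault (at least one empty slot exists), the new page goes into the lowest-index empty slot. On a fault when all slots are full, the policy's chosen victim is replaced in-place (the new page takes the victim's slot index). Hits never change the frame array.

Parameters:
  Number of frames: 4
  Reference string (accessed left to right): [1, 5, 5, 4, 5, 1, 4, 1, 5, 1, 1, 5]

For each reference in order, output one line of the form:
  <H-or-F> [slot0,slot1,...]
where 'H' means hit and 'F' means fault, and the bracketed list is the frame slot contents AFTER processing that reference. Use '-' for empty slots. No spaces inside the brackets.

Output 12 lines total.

F [1,-,-,-]
F [1,5,-,-]
H [1,5,-,-]
F [1,5,4,-]
H [1,5,4,-]
H [1,5,4,-]
H [1,5,4,-]
H [1,5,4,-]
H [1,5,4,-]
H [1,5,4,-]
H [1,5,4,-]
H [1,5,4,-]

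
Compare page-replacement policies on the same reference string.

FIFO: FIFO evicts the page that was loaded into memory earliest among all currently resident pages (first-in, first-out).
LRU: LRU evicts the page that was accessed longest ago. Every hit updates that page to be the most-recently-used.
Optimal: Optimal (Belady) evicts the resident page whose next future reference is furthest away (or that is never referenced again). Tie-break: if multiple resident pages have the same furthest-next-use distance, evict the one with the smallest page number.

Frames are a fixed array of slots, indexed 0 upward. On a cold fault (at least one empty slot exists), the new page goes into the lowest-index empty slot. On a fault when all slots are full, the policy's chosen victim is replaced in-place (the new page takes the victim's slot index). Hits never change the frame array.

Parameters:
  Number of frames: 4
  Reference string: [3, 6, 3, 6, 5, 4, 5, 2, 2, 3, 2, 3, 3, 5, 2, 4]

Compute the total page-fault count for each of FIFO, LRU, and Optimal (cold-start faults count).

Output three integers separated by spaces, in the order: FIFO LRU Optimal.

--- FIFO ---
  step 0: ref 3 -> FAULT, frames=[3,-,-,-] (faults so far: 1)
  step 1: ref 6 -> FAULT, frames=[3,6,-,-] (faults so far: 2)
  step 2: ref 3 -> HIT, frames=[3,6,-,-] (faults so far: 2)
  step 3: ref 6 -> HIT, frames=[3,6,-,-] (faults so far: 2)
  step 4: ref 5 -> FAULT, frames=[3,6,5,-] (faults so far: 3)
  step 5: ref 4 -> FAULT, frames=[3,6,5,4] (faults so far: 4)
  step 6: ref 5 -> HIT, frames=[3,6,5,4] (faults so far: 4)
  step 7: ref 2 -> FAULT, evict 3, frames=[2,6,5,4] (faults so far: 5)
  step 8: ref 2 -> HIT, frames=[2,6,5,4] (faults so far: 5)
  step 9: ref 3 -> FAULT, evict 6, frames=[2,3,5,4] (faults so far: 6)
  step 10: ref 2 -> HIT, frames=[2,3,5,4] (faults so far: 6)
  step 11: ref 3 -> HIT, frames=[2,3,5,4] (faults so far: 6)
  step 12: ref 3 -> HIT, frames=[2,3,5,4] (faults so far: 6)
  step 13: ref 5 -> HIT, frames=[2,3,5,4] (faults so far: 6)
  step 14: ref 2 -> HIT, frames=[2,3,5,4] (faults so far: 6)
  step 15: ref 4 -> HIT, frames=[2,3,5,4] (faults so far: 6)
  FIFO total faults: 6
--- LRU ---
  step 0: ref 3 -> FAULT, frames=[3,-,-,-] (faults so far: 1)
  step 1: ref 6 -> FAULT, frames=[3,6,-,-] (faults so far: 2)
  step 2: ref 3 -> HIT, frames=[3,6,-,-] (faults so far: 2)
  step 3: ref 6 -> HIT, frames=[3,6,-,-] (faults so far: 2)
  step 4: ref 5 -> FAULT, frames=[3,6,5,-] (faults so far: 3)
  step 5: ref 4 -> FAULT, frames=[3,6,5,4] (faults so far: 4)
  step 6: ref 5 -> HIT, frames=[3,6,5,4] (faults so far: 4)
  step 7: ref 2 -> FAULT, evict 3, frames=[2,6,5,4] (faults so far: 5)
  step 8: ref 2 -> HIT, frames=[2,6,5,4] (faults so far: 5)
  step 9: ref 3 -> FAULT, evict 6, frames=[2,3,5,4] (faults so far: 6)
  step 10: ref 2 -> HIT, frames=[2,3,5,4] (faults so far: 6)
  step 11: ref 3 -> HIT, frames=[2,3,5,4] (faults so far: 6)
  step 12: ref 3 -> HIT, frames=[2,3,5,4] (faults so far: 6)
  step 13: ref 5 -> HIT, frames=[2,3,5,4] (faults so far: 6)
  step 14: ref 2 -> HIT, frames=[2,3,5,4] (faults so far: 6)
  step 15: ref 4 -> HIT, frames=[2,3,5,4] (faults so far: 6)
  LRU total faults: 6
--- Optimal ---
  step 0: ref 3 -> FAULT, frames=[3,-,-,-] (faults so far: 1)
  step 1: ref 6 -> FAULT, frames=[3,6,-,-] (faults so far: 2)
  step 2: ref 3 -> HIT, frames=[3,6,-,-] (faults so far: 2)
  step 3: ref 6 -> HIT, frames=[3,6,-,-] (faults so far: 2)
  step 4: ref 5 -> FAULT, frames=[3,6,5,-] (faults so far: 3)
  step 5: ref 4 -> FAULT, frames=[3,6,5,4] (faults so far: 4)
  step 6: ref 5 -> HIT, frames=[3,6,5,4] (faults so far: 4)
  step 7: ref 2 -> FAULT, evict 6, frames=[3,2,5,4] (faults so far: 5)
  step 8: ref 2 -> HIT, frames=[3,2,5,4] (faults so far: 5)
  step 9: ref 3 -> HIT, frames=[3,2,5,4] (faults so far: 5)
  step 10: ref 2 -> HIT, frames=[3,2,5,4] (faults so far: 5)
  step 11: ref 3 -> HIT, frames=[3,2,5,4] (faults so far: 5)
  step 12: ref 3 -> HIT, frames=[3,2,5,4] (faults so far: 5)
  step 13: ref 5 -> HIT, frames=[3,2,5,4] (faults so far: 5)
  step 14: ref 2 -> HIT, frames=[3,2,5,4] (faults so far: 5)
  step 15: ref 4 -> HIT, frames=[3,2,5,4] (faults so far: 5)
  Optimal total faults: 5

Answer: 6 6 5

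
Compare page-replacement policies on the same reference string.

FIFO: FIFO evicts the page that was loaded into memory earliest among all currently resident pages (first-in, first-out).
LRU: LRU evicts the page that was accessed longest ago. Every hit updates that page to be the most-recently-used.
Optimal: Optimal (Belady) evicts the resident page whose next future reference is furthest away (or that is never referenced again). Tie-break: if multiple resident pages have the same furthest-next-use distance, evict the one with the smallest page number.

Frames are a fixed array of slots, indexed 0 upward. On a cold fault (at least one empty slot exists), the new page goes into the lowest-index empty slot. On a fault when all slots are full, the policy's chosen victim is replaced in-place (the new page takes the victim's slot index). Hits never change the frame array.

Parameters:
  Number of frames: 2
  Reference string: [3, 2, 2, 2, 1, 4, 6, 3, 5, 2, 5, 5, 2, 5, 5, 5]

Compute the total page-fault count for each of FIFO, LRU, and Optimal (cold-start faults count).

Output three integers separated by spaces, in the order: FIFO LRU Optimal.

--- FIFO ---
  step 0: ref 3 -> FAULT, frames=[3,-] (faults so far: 1)
  step 1: ref 2 -> FAULT, frames=[3,2] (faults so far: 2)
  step 2: ref 2 -> HIT, frames=[3,2] (faults so far: 2)
  step 3: ref 2 -> HIT, frames=[3,2] (faults so far: 2)
  step 4: ref 1 -> FAULT, evict 3, frames=[1,2] (faults so far: 3)
  step 5: ref 4 -> FAULT, evict 2, frames=[1,4] (faults so far: 4)
  step 6: ref 6 -> FAULT, evict 1, frames=[6,4] (faults so far: 5)
  step 7: ref 3 -> FAULT, evict 4, frames=[6,3] (faults so far: 6)
  step 8: ref 5 -> FAULT, evict 6, frames=[5,3] (faults so far: 7)
  step 9: ref 2 -> FAULT, evict 3, frames=[5,2] (faults so far: 8)
  step 10: ref 5 -> HIT, frames=[5,2] (faults so far: 8)
  step 11: ref 5 -> HIT, frames=[5,2] (faults so far: 8)
  step 12: ref 2 -> HIT, frames=[5,2] (faults so far: 8)
  step 13: ref 5 -> HIT, frames=[5,2] (faults so far: 8)
  step 14: ref 5 -> HIT, frames=[5,2] (faults so far: 8)
  step 15: ref 5 -> HIT, frames=[5,2] (faults so far: 8)
  FIFO total faults: 8
--- LRU ---
  step 0: ref 3 -> FAULT, frames=[3,-] (faults so far: 1)
  step 1: ref 2 -> FAULT, frames=[3,2] (faults so far: 2)
  step 2: ref 2 -> HIT, frames=[3,2] (faults so far: 2)
  step 3: ref 2 -> HIT, frames=[3,2] (faults so far: 2)
  step 4: ref 1 -> FAULT, evict 3, frames=[1,2] (faults so far: 3)
  step 5: ref 4 -> FAULT, evict 2, frames=[1,4] (faults so far: 4)
  step 6: ref 6 -> FAULT, evict 1, frames=[6,4] (faults so far: 5)
  step 7: ref 3 -> FAULT, evict 4, frames=[6,3] (faults so far: 6)
  step 8: ref 5 -> FAULT, evict 6, frames=[5,3] (faults so far: 7)
  step 9: ref 2 -> FAULT, evict 3, frames=[5,2] (faults so far: 8)
  step 10: ref 5 -> HIT, frames=[5,2] (faults so far: 8)
  step 11: ref 5 -> HIT, frames=[5,2] (faults so far: 8)
  step 12: ref 2 -> HIT, frames=[5,2] (faults so far: 8)
  step 13: ref 5 -> HIT, frames=[5,2] (faults so far: 8)
  step 14: ref 5 -> HIT, frames=[5,2] (faults so far: 8)
  step 15: ref 5 -> HIT, frames=[5,2] (faults so far: 8)
  LRU total faults: 8
--- Optimal ---
  step 0: ref 3 -> FAULT, frames=[3,-] (faults so far: 1)
  step 1: ref 2 -> FAULT, frames=[3,2] (faults so far: 2)
  step 2: ref 2 -> HIT, frames=[3,2] (faults so far: 2)
  step 3: ref 2 -> HIT, frames=[3,2] (faults so far: 2)
  step 4: ref 1 -> FAULT, evict 2, frames=[3,1] (faults so far: 3)
  step 5: ref 4 -> FAULT, evict 1, frames=[3,4] (faults so far: 4)
  step 6: ref 6 -> FAULT, evict 4, frames=[3,6] (faults so far: 5)
  step 7: ref 3 -> HIT, frames=[3,6] (faults so far: 5)
  step 8: ref 5 -> FAULT, evict 3, frames=[5,6] (faults so far: 6)
  step 9: ref 2 -> FAULT, evict 6, frames=[5,2] (faults so far: 7)
  step 10: ref 5 -> HIT, frames=[5,2] (faults so far: 7)
  step 11: ref 5 -> HIT, frames=[5,2] (faults so far: 7)
  step 12: ref 2 -> HIT, frames=[5,2] (faults so far: 7)
  step 13: ref 5 -> HIT, frames=[5,2] (faults so far: 7)
  step 14: ref 5 -> HIT, frames=[5,2] (faults so far: 7)
  step 15: ref 5 -> HIT, frames=[5,2] (faults so far: 7)
  Optimal total faults: 7

Answer: 8 8 7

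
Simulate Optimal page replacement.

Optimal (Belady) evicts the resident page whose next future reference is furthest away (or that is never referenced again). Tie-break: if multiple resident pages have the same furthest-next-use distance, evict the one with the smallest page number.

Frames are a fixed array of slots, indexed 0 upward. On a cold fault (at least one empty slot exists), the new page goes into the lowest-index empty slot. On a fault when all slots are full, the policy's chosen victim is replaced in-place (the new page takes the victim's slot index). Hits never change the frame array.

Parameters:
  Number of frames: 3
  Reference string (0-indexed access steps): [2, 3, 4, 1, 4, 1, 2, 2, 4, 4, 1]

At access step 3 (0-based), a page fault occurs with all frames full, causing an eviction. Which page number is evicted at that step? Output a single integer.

Step 0: ref 2 -> FAULT, frames=[2,-,-]
Step 1: ref 3 -> FAULT, frames=[2,3,-]
Step 2: ref 4 -> FAULT, frames=[2,3,4]
Step 3: ref 1 -> FAULT, evict 3, frames=[2,1,4]
At step 3: evicted page 3

Answer: 3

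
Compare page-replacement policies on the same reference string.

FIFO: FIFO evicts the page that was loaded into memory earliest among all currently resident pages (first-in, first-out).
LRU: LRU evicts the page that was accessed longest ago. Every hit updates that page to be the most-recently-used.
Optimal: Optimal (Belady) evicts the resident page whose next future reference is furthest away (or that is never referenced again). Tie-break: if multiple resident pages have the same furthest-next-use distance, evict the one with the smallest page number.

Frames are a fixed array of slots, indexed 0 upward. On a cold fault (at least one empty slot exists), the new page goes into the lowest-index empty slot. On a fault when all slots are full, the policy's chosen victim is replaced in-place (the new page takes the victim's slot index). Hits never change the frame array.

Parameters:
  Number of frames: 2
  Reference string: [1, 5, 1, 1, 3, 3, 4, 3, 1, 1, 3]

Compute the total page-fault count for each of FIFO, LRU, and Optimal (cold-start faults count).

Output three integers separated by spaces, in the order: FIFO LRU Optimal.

Answer: 6 5 5

Derivation:
--- FIFO ---
  step 0: ref 1 -> FAULT, frames=[1,-] (faults so far: 1)
  step 1: ref 5 -> FAULT, frames=[1,5] (faults so far: 2)
  step 2: ref 1 -> HIT, frames=[1,5] (faults so far: 2)
  step 3: ref 1 -> HIT, frames=[1,5] (faults so far: 2)
  step 4: ref 3 -> FAULT, evict 1, frames=[3,5] (faults so far: 3)
  step 5: ref 3 -> HIT, frames=[3,5] (faults so far: 3)
  step 6: ref 4 -> FAULT, evict 5, frames=[3,4] (faults so far: 4)
  step 7: ref 3 -> HIT, frames=[3,4] (faults so far: 4)
  step 8: ref 1 -> FAULT, evict 3, frames=[1,4] (faults so far: 5)
  step 9: ref 1 -> HIT, frames=[1,4] (faults so far: 5)
  step 10: ref 3 -> FAULT, evict 4, frames=[1,3] (faults so far: 6)
  FIFO total faults: 6
--- LRU ---
  step 0: ref 1 -> FAULT, frames=[1,-] (faults so far: 1)
  step 1: ref 5 -> FAULT, frames=[1,5] (faults so far: 2)
  step 2: ref 1 -> HIT, frames=[1,5] (faults so far: 2)
  step 3: ref 1 -> HIT, frames=[1,5] (faults so far: 2)
  step 4: ref 3 -> FAULT, evict 5, frames=[1,3] (faults so far: 3)
  step 5: ref 3 -> HIT, frames=[1,3] (faults so far: 3)
  step 6: ref 4 -> FAULT, evict 1, frames=[4,3] (faults so far: 4)
  step 7: ref 3 -> HIT, frames=[4,3] (faults so far: 4)
  step 8: ref 1 -> FAULT, evict 4, frames=[1,3] (faults so far: 5)
  step 9: ref 1 -> HIT, frames=[1,3] (faults so far: 5)
  step 10: ref 3 -> HIT, frames=[1,3] (faults so far: 5)
  LRU total faults: 5
--- Optimal ---
  step 0: ref 1 -> FAULT, frames=[1,-] (faults so far: 1)
  step 1: ref 5 -> FAULT, frames=[1,5] (faults so far: 2)
  step 2: ref 1 -> HIT, frames=[1,5] (faults so far: 2)
  step 3: ref 1 -> HIT, frames=[1,5] (faults so far: 2)
  step 4: ref 3 -> FAULT, evict 5, frames=[1,3] (faults so far: 3)
  step 5: ref 3 -> HIT, frames=[1,3] (faults so far: 3)
  step 6: ref 4 -> FAULT, evict 1, frames=[4,3] (faults so far: 4)
  step 7: ref 3 -> HIT, frames=[4,3] (faults so far: 4)
  step 8: ref 1 -> FAULT, evict 4, frames=[1,3] (faults so far: 5)
  step 9: ref 1 -> HIT, frames=[1,3] (faults so far: 5)
  step 10: ref 3 -> HIT, frames=[1,3] (faults so far: 5)
  Optimal total faults: 5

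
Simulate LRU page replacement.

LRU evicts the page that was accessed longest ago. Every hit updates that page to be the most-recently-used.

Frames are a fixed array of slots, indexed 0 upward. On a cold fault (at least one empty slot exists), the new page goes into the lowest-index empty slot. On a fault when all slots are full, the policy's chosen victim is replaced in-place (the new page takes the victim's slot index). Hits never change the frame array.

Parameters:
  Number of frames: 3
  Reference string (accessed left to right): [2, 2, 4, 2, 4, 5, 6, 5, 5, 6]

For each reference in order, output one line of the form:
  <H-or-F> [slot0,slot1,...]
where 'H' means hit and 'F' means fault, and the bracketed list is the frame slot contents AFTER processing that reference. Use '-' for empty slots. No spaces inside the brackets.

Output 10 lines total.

F [2,-,-]
H [2,-,-]
F [2,4,-]
H [2,4,-]
H [2,4,-]
F [2,4,5]
F [6,4,5]
H [6,4,5]
H [6,4,5]
H [6,4,5]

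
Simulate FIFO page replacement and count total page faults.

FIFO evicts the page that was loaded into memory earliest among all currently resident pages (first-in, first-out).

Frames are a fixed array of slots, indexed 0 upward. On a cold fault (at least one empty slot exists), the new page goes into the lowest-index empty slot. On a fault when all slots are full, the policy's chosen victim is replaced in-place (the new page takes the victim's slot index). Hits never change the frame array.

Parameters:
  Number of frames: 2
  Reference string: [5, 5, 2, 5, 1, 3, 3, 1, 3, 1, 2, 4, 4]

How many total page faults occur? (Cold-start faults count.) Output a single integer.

Answer: 6

Derivation:
Step 0: ref 5 → FAULT, frames=[5,-]
Step 1: ref 5 → HIT, frames=[5,-]
Step 2: ref 2 → FAULT, frames=[5,2]
Step 3: ref 5 → HIT, frames=[5,2]
Step 4: ref 1 → FAULT (evict 5), frames=[1,2]
Step 5: ref 3 → FAULT (evict 2), frames=[1,3]
Step 6: ref 3 → HIT, frames=[1,3]
Step 7: ref 1 → HIT, frames=[1,3]
Step 8: ref 3 → HIT, frames=[1,3]
Step 9: ref 1 → HIT, frames=[1,3]
Step 10: ref 2 → FAULT (evict 1), frames=[2,3]
Step 11: ref 4 → FAULT (evict 3), frames=[2,4]
Step 12: ref 4 → HIT, frames=[2,4]
Total faults: 6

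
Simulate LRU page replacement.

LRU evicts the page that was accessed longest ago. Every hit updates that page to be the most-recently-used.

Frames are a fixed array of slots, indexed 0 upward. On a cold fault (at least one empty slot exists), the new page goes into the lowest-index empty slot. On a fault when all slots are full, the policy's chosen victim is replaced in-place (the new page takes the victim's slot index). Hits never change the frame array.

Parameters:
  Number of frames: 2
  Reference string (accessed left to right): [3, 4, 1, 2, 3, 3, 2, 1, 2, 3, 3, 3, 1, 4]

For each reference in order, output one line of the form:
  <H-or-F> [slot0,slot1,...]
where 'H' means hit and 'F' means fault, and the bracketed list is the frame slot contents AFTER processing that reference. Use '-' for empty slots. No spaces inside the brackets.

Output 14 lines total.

F [3,-]
F [3,4]
F [1,4]
F [1,2]
F [3,2]
H [3,2]
H [3,2]
F [1,2]
H [1,2]
F [3,2]
H [3,2]
H [3,2]
F [3,1]
F [4,1]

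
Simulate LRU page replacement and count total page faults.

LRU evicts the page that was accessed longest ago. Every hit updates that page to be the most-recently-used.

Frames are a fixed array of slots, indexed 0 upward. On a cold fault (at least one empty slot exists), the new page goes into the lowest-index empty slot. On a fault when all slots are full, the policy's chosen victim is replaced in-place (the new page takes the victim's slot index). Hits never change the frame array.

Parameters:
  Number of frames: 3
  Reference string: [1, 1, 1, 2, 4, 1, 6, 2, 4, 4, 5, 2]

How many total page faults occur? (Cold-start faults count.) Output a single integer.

Answer: 7

Derivation:
Step 0: ref 1 → FAULT, frames=[1,-,-]
Step 1: ref 1 → HIT, frames=[1,-,-]
Step 2: ref 1 → HIT, frames=[1,-,-]
Step 3: ref 2 → FAULT, frames=[1,2,-]
Step 4: ref 4 → FAULT, frames=[1,2,4]
Step 5: ref 1 → HIT, frames=[1,2,4]
Step 6: ref 6 → FAULT (evict 2), frames=[1,6,4]
Step 7: ref 2 → FAULT (evict 4), frames=[1,6,2]
Step 8: ref 4 → FAULT (evict 1), frames=[4,6,2]
Step 9: ref 4 → HIT, frames=[4,6,2]
Step 10: ref 5 → FAULT (evict 6), frames=[4,5,2]
Step 11: ref 2 → HIT, frames=[4,5,2]
Total faults: 7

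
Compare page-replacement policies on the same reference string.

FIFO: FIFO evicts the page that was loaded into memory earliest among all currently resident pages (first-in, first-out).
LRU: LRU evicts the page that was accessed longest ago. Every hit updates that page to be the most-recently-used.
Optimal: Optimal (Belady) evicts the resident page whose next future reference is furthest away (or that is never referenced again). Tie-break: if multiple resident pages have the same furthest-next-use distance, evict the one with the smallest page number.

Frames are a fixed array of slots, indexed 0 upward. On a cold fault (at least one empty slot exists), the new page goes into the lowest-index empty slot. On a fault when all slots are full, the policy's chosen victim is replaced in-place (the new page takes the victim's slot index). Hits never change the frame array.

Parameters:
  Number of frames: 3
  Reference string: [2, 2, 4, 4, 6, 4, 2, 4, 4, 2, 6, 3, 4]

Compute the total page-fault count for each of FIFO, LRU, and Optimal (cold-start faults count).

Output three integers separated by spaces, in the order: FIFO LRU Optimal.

--- FIFO ---
  step 0: ref 2 -> FAULT, frames=[2,-,-] (faults so far: 1)
  step 1: ref 2 -> HIT, frames=[2,-,-] (faults so far: 1)
  step 2: ref 4 -> FAULT, frames=[2,4,-] (faults so far: 2)
  step 3: ref 4 -> HIT, frames=[2,4,-] (faults so far: 2)
  step 4: ref 6 -> FAULT, frames=[2,4,6] (faults so far: 3)
  step 5: ref 4 -> HIT, frames=[2,4,6] (faults so far: 3)
  step 6: ref 2 -> HIT, frames=[2,4,6] (faults so far: 3)
  step 7: ref 4 -> HIT, frames=[2,4,6] (faults so far: 3)
  step 8: ref 4 -> HIT, frames=[2,4,6] (faults so far: 3)
  step 9: ref 2 -> HIT, frames=[2,4,6] (faults so far: 3)
  step 10: ref 6 -> HIT, frames=[2,4,6] (faults so far: 3)
  step 11: ref 3 -> FAULT, evict 2, frames=[3,4,6] (faults so far: 4)
  step 12: ref 4 -> HIT, frames=[3,4,6] (faults so far: 4)
  FIFO total faults: 4
--- LRU ---
  step 0: ref 2 -> FAULT, frames=[2,-,-] (faults so far: 1)
  step 1: ref 2 -> HIT, frames=[2,-,-] (faults so far: 1)
  step 2: ref 4 -> FAULT, frames=[2,4,-] (faults so far: 2)
  step 3: ref 4 -> HIT, frames=[2,4,-] (faults so far: 2)
  step 4: ref 6 -> FAULT, frames=[2,4,6] (faults so far: 3)
  step 5: ref 4 -> HIT, frames=[2,4,6] (faults so far: 3)
  step 6: ref 2 -> HIT, frames=[2,4,6] (faults so far: 3)
  step 7: ref 4 -> HIT, frames=[2,4,6] (faults so far: 3)
  step 8: ref 4 -> HIT, frames=[2,4,6] (faults so far: 3)
  step 9: ref 2 -> HIT, frames=[2,4,6] (faults so far: 3)
  step 10: ref 6 -> HIT, frames=[2,4,6] (faults so far: 3)
  step 11: ref 3 -> FAULT, evict 4, frames=[2,3,6] (faults so far: 4)
  step 12: ref 4 -> FAULT, evict 2, frames=[4,3,6] (faults so far: 5)
  LRU total faults: 5
--- Optimal ---
  step 0: ref 2 -> FAULT, frames=[2,-,-] (faults so far: 1)
  step 1: ref 2 -> HIT, frames=[2,-,-] (faults so far: 1)
  step 2: ref 4 -> FAULT, frames=[2,4,-] (faults so far: 2)
  step 3: ref 4 -> HIT, frames=[2,4,-] (faults so far: 2)
  step 4: ref 6 -> FAULT, frames=[2,4,6] (faults so far: 3)
  step 5: ref 4 -> HIT, frames=[2,4,6] (faults so far: 3)
  step 6: ref 2 -> HIT, frames=[2,4,6] (faults so far: 3)
  step 7: ref 4 -> HIT, frames=[2,4,6] (faults so far: 3)
  step 8: ref 4 -> HIT, frames=[2,4,6] (faults so far: 3)
  step 9: ref 2 -> HIT, frames=[2,4,6] (faults so far: 3)
  step 10: ref 6 -> HIT, frames=[2,4,6] (faults so far: 3)
  step 11: ref 3 -> FAULT, evict 2, frames=[3,4,6] (faults so far: 4)
  step 12: ref 4 -> HIT, frames=[3,4,6] (faults so far: 4)
  Optimal total faults: 4

Answer: 4 5 4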